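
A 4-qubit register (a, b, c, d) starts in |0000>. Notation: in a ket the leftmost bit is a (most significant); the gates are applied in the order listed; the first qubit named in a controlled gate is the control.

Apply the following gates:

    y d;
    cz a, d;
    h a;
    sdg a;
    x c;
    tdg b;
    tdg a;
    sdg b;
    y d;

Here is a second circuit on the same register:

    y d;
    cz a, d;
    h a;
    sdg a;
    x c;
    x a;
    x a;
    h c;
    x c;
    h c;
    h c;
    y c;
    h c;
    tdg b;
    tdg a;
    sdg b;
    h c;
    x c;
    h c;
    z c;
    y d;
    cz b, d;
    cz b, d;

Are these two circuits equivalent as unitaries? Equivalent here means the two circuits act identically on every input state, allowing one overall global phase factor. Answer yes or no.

No — the two circuits implement different unitaries, even allowing a global phase.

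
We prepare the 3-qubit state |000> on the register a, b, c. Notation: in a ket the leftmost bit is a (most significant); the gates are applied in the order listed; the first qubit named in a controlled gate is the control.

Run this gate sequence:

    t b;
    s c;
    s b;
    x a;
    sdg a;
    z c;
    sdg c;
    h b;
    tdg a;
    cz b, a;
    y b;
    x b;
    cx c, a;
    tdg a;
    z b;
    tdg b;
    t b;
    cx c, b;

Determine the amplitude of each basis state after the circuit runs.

The final amplitudes are -sqrt(2)*I/2 on |100>, sqrt(2)*I/2 on |110>, and 0 on every other basis state.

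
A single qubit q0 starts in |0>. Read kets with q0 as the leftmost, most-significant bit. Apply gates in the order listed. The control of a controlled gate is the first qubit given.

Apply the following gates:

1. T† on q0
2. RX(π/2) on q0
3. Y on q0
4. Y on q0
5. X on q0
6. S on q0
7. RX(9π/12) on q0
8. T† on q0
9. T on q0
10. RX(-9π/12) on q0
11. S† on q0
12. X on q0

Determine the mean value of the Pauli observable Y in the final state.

The observable Y averages to -1. Key observation: steps 5-12 multiply out to the identity, so the circuit reduces to the remaining gates.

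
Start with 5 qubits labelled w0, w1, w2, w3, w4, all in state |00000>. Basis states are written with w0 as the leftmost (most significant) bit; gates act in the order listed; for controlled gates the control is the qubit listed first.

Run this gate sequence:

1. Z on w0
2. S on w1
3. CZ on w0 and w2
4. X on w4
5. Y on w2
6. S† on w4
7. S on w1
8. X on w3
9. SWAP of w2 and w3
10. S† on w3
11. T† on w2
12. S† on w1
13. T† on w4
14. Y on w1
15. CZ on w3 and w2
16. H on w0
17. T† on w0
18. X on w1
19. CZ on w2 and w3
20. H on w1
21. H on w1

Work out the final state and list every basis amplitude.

The resulting statevector has amplitude -sqrt(2)*I/2 on |00111>, -sqrt(2)*exp(I*pi/4)/2 on |10111>, and 0 on every other basis state.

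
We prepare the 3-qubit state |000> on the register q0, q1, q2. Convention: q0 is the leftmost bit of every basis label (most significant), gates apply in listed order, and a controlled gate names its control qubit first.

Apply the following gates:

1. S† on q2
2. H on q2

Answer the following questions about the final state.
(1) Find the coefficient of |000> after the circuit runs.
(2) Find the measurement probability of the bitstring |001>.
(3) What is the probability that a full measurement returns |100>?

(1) The final state's coefficient on |000> equals sqrt(2)/2.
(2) The probability of measuring |001> is 1/2.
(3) A full measurement returns |100> with probability 0.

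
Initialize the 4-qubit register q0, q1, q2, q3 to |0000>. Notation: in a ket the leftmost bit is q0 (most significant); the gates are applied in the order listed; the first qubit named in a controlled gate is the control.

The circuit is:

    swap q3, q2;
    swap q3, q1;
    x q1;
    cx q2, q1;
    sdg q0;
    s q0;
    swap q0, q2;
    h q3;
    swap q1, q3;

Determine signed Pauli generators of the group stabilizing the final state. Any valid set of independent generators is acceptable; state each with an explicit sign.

The stabilizer group can be generated by +IXII, +ZIII, +IIZI, -IIIZ, among other valid generating sets.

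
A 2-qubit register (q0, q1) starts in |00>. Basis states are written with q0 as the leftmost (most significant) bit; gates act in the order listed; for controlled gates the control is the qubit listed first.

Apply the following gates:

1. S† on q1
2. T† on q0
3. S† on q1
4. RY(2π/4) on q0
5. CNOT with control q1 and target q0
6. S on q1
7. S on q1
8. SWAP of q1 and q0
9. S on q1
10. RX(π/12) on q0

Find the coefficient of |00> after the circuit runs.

|00> carries amplitude sqrt(4 - 2*sqrt(2))/8 + sqrt(6*sqrt(2) + 12)/8 in the final state.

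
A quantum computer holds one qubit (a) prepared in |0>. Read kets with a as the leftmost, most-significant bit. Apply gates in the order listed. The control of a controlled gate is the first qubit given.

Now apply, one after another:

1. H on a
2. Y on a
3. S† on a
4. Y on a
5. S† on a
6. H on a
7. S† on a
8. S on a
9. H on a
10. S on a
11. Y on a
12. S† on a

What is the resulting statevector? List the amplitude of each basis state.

After the circuit, the state carries amplitude -sqrt(2)*I/2 on |0>, -sqrt(2)*I/2 on |1>.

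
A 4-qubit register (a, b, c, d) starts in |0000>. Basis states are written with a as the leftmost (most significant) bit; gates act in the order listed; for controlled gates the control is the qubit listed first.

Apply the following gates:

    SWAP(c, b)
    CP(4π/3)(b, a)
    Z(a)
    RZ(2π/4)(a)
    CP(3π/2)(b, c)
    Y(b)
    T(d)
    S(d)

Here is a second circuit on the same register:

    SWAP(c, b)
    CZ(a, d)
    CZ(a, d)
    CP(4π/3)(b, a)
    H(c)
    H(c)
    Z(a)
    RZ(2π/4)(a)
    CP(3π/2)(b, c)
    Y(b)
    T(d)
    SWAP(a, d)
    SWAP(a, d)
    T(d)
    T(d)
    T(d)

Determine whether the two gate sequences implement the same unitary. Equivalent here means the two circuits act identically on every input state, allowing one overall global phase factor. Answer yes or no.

No, they are not equivalent — no single phase factor reconciles the two unitaries.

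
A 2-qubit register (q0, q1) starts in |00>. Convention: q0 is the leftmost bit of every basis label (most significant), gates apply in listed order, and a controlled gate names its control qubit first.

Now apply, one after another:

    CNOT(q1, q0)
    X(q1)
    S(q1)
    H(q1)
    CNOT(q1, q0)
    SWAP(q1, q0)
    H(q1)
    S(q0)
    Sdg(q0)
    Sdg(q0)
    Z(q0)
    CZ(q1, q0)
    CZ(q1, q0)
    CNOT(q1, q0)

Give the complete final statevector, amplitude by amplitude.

The resulting statevector has amplitude I/2 on |00>, -1/2 on |01>, 1/2 on |10>, I/2 on |11>. Key observation: steps 12-13 multiply out to the identity, so the circuit reduces to the remaining gates.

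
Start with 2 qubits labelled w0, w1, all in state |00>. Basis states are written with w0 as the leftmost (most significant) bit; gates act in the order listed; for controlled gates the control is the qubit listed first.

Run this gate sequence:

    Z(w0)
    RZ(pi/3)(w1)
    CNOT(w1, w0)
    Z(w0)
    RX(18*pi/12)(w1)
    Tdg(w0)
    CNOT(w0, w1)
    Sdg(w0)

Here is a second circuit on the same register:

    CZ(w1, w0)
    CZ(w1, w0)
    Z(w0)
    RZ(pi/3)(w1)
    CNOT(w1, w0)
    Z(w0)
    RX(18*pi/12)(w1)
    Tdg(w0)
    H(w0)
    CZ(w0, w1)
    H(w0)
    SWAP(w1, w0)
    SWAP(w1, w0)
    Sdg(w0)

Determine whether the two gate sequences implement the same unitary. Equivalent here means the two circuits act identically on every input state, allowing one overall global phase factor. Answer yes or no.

No: there is an input state on which the two circuits produce genuinely different outputs (not merely differing by a phase).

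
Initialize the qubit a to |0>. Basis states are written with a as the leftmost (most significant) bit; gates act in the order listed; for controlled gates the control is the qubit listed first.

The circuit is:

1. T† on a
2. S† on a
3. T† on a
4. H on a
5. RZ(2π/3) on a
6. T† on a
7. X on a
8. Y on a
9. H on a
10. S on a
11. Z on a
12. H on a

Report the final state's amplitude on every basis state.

The final amplitudes are sqrt(2)*(1 + (1 - I)*exp(5*I*pi/12) + I)*exp(2*I*pi/3)/4 on |0>, sqrt(2)*(-1 - (1 + I)*exp(5*I*pi/12) + I)*exp(2*I*pi/3)/4 on |1>.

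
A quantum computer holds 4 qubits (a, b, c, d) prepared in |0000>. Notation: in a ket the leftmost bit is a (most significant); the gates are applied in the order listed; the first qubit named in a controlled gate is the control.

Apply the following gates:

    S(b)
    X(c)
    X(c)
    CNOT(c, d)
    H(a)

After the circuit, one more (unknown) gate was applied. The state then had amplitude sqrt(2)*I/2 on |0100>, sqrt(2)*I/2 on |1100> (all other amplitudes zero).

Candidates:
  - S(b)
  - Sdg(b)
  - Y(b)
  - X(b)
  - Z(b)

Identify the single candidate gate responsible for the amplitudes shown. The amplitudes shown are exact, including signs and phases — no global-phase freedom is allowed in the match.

The unique candidate consistent with the amplitudes is Y(b). Key observation: steps 2-3 multiply out to the identity, so the circuit reduces to the remaining gates.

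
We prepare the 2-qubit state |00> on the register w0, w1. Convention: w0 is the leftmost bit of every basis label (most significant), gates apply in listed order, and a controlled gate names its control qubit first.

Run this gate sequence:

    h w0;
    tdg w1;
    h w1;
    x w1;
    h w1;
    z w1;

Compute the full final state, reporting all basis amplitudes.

After the circuit, the state carries amplitude sqrt(2)/2 on |00>, 0 on |01>, sqrt(2)/2 on |10>, 0 on |11>.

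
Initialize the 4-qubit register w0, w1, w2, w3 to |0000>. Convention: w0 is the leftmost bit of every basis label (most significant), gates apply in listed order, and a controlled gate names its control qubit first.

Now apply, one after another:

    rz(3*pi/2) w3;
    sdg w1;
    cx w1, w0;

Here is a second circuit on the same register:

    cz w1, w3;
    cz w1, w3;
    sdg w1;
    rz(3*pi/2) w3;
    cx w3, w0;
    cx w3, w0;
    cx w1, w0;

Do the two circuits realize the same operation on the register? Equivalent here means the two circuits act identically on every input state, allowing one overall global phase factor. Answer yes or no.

Yes: on every input state the two circuits agree up to one overall phase factor.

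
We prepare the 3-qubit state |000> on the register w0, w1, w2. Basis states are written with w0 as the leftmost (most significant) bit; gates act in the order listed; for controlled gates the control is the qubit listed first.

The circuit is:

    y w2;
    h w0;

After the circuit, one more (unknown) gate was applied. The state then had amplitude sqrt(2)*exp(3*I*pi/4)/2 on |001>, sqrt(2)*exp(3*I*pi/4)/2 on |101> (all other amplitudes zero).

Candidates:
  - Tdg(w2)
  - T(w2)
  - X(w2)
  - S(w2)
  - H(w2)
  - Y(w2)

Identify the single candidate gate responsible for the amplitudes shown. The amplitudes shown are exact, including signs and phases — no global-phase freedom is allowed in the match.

It was T(w2) that produced the state shown.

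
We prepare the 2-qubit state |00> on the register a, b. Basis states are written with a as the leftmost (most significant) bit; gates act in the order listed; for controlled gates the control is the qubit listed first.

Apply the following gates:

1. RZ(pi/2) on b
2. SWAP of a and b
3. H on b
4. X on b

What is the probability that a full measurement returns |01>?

The probability of measuring |01> is 1/2.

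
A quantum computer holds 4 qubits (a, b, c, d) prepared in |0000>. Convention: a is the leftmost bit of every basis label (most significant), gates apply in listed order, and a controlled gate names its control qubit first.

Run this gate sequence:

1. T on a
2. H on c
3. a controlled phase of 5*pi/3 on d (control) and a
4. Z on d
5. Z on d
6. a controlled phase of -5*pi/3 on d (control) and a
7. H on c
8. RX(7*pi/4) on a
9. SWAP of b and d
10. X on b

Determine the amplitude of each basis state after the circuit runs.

The resulting statevector has amplitude -sqrt(sqrt(2) + 2)/2 on |0100>, -I*sqrt(2 - sqrt(2))/2 on |1100>, and 0 on every other basis state.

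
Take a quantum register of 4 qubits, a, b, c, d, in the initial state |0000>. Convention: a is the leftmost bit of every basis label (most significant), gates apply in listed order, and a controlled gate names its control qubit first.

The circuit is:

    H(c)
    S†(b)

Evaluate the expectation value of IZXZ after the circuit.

In the final state, IZXZ has expectation 1.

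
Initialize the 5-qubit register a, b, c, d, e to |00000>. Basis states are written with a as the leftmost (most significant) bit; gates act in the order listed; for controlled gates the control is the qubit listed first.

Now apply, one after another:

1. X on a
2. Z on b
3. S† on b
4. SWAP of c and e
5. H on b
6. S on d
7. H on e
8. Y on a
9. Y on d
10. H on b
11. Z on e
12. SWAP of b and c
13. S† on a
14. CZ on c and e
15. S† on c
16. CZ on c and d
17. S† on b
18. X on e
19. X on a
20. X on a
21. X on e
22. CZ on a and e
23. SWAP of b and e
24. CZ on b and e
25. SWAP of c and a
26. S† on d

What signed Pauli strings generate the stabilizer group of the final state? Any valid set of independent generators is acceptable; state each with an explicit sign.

The stabilizer group can be generated by -IXIII, +ZIIII, +IIZII, -IIIZI, +IIIIZ, among other valid generating sets. Key observation: steps 18-21 multiply out to the identity, so the circuit reduces to the remaining gates.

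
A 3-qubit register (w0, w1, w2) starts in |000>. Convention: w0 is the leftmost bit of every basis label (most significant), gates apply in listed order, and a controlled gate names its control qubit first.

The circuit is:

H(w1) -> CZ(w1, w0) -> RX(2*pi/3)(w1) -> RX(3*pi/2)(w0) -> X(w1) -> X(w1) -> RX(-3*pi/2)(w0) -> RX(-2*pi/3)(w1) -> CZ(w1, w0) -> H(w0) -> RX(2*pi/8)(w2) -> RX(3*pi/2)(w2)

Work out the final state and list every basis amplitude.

The final amplitudes are sqrt(2)*(-sqrt(sqrt(2) + 2) - sqrt(2 - sqrt(2)))/8 on |000>, -sqrt(2)*I*sqrt(sqrt(2) + 2)/8 + sqrt(2)*I*sqrt(2 - sqrt(2))/8 on |001>, sqrt(2)*(-sqrt(sqrt(2) + 2) - sqrt(2 - sqrt(2)))/8 on |010>, -sqrt(2)*I*sqrt(sqrt(2) + 2)/8 + sqrt(2)*I*sqrt(2 - sqrt(2))/8 on |011>, sqrt(2)*(-sqrt(sqrt(2) + 2) - sqrt(2 - sqrt(2)))/8 on |100>, -sqrt(2)*I*sqrt(sqrt(2) + 2)/8 + sqrt(2)*I*sqrt(2 - sqrt(2))/8 on |101>, sqrt(2)*(-sqrt(sqrt(2) + 2) - sqrt(2 - sqrt(2)))/8 on |110>, -sqrt(2)*I*sqrt(sqrt(2) + 2)/8 + sqrt(2)*I*sqrt(2 - sqrt(2))/8 on |111>. Key observation: steps 2-9 multiply out to the identity, so the circuit reduces to the remaining gates.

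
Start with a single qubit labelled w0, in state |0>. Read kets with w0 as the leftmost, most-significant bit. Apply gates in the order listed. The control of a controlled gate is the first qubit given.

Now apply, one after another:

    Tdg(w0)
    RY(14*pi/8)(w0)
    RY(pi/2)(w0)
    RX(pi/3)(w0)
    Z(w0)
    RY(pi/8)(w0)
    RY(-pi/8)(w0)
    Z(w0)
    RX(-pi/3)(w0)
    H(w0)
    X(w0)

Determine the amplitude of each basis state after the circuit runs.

After the circuit, the state carries amplitude -sqrt(2 - sqrt(2))/2 on |0>, -sqrt(sqrt(2) + 2)/2 on |1>. Key observation: the block from step 4 through step 9 cancels to the identity and can be dropped.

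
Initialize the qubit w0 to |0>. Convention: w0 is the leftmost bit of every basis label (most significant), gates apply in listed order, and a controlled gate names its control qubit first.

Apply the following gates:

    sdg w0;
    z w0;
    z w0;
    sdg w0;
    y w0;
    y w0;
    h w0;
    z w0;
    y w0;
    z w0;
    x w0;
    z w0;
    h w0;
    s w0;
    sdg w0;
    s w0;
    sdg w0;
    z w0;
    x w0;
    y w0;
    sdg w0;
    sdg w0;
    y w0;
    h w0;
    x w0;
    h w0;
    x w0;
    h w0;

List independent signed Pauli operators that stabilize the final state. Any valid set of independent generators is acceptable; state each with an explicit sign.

One valid set of independent stabilizer generators is +X (any independent generating set of the same group is equally correct). Key observation: the block from step 16 through step 17 cancels to the identity and can be dropped.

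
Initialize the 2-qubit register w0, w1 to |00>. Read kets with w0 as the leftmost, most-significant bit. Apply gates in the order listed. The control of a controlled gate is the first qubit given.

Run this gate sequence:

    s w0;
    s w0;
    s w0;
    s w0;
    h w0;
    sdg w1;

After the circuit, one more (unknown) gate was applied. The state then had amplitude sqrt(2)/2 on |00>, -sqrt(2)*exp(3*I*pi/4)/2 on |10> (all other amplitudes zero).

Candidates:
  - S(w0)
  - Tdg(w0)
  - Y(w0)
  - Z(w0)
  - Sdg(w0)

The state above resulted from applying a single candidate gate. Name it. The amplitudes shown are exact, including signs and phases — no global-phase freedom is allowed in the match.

It was Tdg(w0) that produced the state shown. Key observation: the block from step 1 through step 4 cancels to the identity and can be dropped.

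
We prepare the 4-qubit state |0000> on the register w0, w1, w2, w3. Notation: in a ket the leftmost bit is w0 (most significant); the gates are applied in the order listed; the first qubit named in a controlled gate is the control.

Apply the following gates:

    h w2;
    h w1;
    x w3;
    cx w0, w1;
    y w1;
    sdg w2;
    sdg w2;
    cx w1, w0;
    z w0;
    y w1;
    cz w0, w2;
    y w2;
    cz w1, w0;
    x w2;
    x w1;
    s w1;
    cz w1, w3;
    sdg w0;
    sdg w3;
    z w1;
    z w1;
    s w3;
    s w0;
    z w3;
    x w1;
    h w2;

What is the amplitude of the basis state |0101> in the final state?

The final state's coefficient on |0101> equals -sqrt(2)*I/2. Key observation: steps 18-23 multiply out to the identity, so the circuit reduces to the remaining gates.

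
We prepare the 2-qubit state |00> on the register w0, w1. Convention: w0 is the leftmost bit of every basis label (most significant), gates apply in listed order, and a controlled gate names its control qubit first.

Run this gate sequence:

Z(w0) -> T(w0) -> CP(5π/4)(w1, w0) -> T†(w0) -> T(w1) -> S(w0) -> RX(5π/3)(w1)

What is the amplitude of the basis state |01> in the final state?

|01> carries amplitude -I/2 in the final state.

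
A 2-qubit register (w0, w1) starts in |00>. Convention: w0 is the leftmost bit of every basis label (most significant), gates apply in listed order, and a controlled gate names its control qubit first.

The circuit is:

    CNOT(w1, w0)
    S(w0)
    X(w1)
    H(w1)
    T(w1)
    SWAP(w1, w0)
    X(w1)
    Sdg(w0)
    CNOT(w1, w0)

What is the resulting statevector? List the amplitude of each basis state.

The final amplitudes are 0 on |00>, sqrt(2)*exp(3*I*pi/4)/2 on |01>, 0 on |10>, sqrt(2)/2 on |11>.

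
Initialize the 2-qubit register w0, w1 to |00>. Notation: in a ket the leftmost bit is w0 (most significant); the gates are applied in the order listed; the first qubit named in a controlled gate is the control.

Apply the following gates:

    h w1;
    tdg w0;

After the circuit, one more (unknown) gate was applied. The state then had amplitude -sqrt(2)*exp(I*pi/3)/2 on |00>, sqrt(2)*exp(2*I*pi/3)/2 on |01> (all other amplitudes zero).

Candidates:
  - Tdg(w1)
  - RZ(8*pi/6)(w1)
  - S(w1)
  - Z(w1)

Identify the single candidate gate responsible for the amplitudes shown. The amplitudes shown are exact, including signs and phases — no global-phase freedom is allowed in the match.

It was RZ(8*pi/6)(w1) that produced the state shown.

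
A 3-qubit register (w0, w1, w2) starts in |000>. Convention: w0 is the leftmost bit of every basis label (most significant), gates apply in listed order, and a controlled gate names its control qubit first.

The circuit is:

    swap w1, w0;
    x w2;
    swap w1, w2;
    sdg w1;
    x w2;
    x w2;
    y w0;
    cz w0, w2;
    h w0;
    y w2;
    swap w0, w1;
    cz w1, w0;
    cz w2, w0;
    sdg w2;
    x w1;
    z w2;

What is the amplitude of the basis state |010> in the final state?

|010> carries amplitude 0 in the final state. Key observation: the block from step 5 through step 6 cancels to the identity and can be dropped.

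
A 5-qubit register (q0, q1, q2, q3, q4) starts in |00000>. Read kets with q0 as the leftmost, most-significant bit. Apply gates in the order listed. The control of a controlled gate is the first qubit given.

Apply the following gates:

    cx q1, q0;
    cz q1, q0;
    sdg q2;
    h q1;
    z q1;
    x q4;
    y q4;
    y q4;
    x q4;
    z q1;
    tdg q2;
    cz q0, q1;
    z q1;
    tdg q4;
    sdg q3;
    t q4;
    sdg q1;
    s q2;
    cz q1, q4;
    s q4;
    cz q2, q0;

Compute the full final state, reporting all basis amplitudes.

The final amplitudes are sqrt(2)/2 on |00000>, sqrt(2)*I/2 on |01000>, and 0 on every other basis state. Key observation: steps 5-10 multiply out to the identity, so the circuit reduces to the remaining gates.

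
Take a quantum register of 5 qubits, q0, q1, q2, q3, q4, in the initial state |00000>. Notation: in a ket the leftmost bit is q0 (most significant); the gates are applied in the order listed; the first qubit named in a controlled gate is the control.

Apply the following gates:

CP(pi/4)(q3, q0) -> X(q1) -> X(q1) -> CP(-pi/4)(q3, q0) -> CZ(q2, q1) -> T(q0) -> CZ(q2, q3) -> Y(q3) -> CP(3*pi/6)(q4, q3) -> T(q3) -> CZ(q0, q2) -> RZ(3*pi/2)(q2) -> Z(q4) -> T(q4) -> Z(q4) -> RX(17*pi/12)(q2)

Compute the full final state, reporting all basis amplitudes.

The final amplitudes are -sqrt(3*sqrt(2) + 6)/4 + sqrt(2 - sqrt(2))/4 on |00010>, -I*sqrt(sqrt(2) + 2)/4 - I*sqrt(6 - 3*sqrt(2))/4 on |00110>, and 0 on every other basis state. Key observation: steps 1-4 multiply out to the identity, so the circuit reduces to the remaining gates.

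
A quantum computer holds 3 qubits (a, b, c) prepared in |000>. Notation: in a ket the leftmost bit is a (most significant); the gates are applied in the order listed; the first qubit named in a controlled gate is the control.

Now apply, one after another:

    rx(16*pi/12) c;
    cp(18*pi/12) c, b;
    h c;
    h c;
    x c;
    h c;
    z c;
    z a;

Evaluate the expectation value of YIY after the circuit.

The observable YIY averages to 0. Key observation: steps 4-7 multiply out to the identity, so the circuit reduces to the remaining gates.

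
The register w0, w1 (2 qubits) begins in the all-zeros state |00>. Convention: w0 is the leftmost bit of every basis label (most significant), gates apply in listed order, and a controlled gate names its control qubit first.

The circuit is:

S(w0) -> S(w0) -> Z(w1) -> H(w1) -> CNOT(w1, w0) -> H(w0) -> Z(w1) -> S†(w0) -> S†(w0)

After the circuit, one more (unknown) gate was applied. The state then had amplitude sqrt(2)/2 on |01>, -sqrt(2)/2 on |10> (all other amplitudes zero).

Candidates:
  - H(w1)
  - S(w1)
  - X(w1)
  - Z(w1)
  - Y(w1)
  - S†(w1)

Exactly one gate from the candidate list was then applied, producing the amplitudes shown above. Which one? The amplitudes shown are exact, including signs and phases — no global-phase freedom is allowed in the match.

The unique candidate consistent with the amplitudes is H(w1).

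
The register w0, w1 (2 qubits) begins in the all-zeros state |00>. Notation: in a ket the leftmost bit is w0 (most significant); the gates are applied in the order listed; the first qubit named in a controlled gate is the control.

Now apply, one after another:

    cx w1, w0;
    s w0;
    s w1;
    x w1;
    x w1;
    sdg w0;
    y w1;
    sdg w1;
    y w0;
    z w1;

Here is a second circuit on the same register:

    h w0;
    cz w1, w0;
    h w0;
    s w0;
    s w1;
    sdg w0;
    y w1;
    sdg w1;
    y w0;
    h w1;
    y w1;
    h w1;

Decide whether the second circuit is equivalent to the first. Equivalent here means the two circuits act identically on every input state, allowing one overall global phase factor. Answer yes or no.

No, they are not equivalent — no single phase factor reconciles the two unitaries.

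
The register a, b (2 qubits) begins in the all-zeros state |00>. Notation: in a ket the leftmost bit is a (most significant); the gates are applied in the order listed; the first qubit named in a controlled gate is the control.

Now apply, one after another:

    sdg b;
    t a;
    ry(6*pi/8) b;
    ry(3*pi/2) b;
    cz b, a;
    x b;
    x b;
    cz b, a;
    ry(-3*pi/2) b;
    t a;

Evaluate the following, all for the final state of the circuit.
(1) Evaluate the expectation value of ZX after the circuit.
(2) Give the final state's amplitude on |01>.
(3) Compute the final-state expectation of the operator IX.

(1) The expectation value of ZX is sqrt(2)/2.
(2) The final state's coefficient on |01> equals sqrt(sqrt(2) + 2)/2.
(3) The observable IX averages to sqrt(2)/2.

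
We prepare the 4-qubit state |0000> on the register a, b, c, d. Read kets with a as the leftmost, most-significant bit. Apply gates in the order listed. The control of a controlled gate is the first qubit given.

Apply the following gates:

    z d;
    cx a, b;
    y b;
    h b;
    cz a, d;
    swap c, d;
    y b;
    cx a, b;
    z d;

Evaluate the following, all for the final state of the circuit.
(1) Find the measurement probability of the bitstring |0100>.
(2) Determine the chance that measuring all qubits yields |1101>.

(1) Outcome |0100> occurs with probability 1/2.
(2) The probability of measuring |1101> is 0.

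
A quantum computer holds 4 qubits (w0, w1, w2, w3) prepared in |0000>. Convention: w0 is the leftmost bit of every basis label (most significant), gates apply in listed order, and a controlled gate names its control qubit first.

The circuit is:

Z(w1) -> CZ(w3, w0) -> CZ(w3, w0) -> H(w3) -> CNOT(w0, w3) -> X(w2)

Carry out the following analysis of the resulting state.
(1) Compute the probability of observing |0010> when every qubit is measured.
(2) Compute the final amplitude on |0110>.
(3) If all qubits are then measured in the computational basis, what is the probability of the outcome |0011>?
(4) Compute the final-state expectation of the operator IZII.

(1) The probability of measuring |0010> is 1/2.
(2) |0110> carries amplitude 0 in the final state.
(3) Outcome |0011> occurs with probability 1/2.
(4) The observable IZII averages to 1.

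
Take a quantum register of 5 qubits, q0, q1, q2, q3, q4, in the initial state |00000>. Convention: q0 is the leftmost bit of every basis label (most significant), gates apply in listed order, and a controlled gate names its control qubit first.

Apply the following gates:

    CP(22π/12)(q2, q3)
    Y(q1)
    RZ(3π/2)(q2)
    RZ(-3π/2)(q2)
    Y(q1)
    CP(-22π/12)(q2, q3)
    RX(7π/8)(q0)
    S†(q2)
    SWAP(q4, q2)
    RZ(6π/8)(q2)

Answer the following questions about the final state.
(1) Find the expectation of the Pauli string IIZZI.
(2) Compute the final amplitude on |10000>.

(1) The expectation value of IIZZI is 1.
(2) The amplitude on |10000> is -exp(I*pi/8)*cos(pi/16).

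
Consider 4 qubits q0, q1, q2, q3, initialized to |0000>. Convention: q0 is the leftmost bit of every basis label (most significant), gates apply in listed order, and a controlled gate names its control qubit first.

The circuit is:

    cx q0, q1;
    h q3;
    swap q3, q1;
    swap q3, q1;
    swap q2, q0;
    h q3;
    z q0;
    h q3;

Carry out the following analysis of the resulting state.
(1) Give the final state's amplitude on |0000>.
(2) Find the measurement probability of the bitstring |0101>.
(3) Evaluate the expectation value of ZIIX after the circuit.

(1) The final state's coefficient on |0000> equals sqrt(2)/2.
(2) The probability of measuring |0101> is 0.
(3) The observable ZIIX averages to 1.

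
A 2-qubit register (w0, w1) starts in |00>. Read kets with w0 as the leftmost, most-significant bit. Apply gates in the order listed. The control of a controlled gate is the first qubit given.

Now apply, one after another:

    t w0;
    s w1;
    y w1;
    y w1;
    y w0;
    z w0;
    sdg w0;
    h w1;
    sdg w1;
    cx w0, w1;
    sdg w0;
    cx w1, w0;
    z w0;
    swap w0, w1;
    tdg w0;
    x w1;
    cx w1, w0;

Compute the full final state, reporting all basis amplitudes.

After the circuit, the state carries amplitude -sqrt(2)/2 on |00>, sqrt(2)*exp(I*pi/4)/2 on |01>, 0 on |10>, 0 on |11>.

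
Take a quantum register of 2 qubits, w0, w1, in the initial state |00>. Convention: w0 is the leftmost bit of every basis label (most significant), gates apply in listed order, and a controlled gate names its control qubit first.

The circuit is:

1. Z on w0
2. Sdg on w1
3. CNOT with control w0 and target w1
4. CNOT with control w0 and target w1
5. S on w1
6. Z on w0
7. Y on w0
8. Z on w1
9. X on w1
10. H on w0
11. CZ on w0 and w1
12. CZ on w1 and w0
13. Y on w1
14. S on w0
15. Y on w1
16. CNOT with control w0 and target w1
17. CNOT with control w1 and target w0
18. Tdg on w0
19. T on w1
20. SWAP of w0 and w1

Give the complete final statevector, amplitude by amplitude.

The resulting statevector has amplitude 0 on |00>, -sqrt(2)*exp(3*I*pi/4)/2 on |01>, 0 on |10>, sqrt(2)*I/2 on |11>. Key observation: gates 1-6 undo each other exactly, leaving only the rest of the circuit to track.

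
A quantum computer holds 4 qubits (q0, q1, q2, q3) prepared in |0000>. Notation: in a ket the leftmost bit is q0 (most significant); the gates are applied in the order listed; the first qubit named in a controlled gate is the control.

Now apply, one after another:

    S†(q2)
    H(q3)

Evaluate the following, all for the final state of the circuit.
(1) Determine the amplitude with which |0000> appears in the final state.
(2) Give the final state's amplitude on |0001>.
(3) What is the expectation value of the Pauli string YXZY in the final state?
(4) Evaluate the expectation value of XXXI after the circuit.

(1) |0000> carries amplitude sqrt(2)/2 in the final state.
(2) The final state's coefficient on |0001> equals sqrt(2)/2.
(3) The observable YXZY averages to 0.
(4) In the final state, XXXI has expectation 0.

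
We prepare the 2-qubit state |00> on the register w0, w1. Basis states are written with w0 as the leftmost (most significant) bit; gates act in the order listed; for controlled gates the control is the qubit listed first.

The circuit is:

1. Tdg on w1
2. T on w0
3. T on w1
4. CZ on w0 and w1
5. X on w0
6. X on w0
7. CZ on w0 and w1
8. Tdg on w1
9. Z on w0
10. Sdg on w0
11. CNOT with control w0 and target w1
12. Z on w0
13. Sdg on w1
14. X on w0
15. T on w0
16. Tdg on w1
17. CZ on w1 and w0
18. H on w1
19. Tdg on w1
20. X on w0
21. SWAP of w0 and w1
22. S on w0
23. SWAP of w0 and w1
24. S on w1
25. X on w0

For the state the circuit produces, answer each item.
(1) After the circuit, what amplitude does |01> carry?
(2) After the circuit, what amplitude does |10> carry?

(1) |01> carries amplitude 0 in the final state.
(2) The amplitude on |10> is sqrt(2)*exp(I*pi/4)/2.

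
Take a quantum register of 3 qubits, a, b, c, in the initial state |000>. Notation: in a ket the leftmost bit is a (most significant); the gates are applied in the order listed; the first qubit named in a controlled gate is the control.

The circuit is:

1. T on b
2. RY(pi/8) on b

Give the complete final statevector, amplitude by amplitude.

The final amplitudes are cos(pi/16) on |000>, sin(pi/16) on |010>, and 0 on every other basis state.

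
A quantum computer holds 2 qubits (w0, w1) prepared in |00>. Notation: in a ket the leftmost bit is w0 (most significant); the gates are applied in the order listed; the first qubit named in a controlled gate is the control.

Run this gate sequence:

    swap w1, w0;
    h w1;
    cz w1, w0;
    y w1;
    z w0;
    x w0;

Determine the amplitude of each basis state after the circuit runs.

The resulting statevector has amplitude 0 on |00>, 0 on |01>, -sqrt(2)*I/2 on |10>, sqrt(2)*I/2 on |11>.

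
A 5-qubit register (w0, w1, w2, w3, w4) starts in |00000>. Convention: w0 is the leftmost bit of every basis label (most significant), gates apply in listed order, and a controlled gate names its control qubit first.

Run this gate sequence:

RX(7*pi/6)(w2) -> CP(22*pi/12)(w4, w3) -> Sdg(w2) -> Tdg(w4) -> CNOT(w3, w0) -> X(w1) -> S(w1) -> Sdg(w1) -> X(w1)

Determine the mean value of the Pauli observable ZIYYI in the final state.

The observable ZIYYI averages to 0. Key observation: the block from step 6 through step 9 cancels to the identity and can be dropped.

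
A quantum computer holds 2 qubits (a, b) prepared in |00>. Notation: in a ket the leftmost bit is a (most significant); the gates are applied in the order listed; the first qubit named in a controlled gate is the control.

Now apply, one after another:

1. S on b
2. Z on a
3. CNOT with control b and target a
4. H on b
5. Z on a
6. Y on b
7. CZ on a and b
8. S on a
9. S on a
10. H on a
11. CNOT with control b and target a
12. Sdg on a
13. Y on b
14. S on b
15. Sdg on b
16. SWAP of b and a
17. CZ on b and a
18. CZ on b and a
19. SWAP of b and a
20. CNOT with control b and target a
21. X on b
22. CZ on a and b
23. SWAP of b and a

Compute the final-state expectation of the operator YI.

The expectation value of YI is 1. Key observation: gates 16-19 undo each other exactly, leaving only the rest of the circuit to track.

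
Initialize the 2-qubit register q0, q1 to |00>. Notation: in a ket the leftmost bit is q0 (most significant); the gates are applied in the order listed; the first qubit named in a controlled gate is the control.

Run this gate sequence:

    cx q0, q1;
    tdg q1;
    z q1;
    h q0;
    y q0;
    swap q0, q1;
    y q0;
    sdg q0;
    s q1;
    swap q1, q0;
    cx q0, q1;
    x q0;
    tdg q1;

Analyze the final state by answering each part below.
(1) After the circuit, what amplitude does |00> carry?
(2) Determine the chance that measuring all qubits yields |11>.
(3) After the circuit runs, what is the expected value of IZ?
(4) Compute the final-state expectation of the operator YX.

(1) |00> carries amplitude -sqrt(2)/2 in the final state.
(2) The probability of measuring |11> is 1/2.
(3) In the final state, IZ has expectation 0.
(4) The observable YX averages to sqrt(2)/2.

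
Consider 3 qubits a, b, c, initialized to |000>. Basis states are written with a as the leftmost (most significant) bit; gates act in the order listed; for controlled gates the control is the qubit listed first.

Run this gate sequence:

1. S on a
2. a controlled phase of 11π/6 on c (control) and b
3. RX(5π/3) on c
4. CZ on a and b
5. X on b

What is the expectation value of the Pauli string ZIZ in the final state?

The expectation value of ZIZ is 1/2.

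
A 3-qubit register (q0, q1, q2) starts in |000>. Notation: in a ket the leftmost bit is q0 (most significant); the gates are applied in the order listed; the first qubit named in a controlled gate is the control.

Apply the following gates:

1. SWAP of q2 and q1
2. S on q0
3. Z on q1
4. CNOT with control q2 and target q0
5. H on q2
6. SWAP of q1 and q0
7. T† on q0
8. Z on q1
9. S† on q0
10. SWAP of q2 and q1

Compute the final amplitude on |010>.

The amplitude on |010> is sqrt(2)/2.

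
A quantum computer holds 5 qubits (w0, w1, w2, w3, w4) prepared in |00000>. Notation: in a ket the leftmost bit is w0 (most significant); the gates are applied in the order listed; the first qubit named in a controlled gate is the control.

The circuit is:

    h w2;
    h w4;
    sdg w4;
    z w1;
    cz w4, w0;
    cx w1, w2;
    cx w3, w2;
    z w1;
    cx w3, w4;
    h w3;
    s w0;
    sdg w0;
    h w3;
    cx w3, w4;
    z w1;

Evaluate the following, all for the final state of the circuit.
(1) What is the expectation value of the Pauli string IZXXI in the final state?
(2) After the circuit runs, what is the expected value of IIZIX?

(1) In the final state, IZXXI has expectation 0. Key observation: the block from step 8 through step 15 cancels to the identity and can be dropped.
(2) In the final state, IIZIX has expectation 0.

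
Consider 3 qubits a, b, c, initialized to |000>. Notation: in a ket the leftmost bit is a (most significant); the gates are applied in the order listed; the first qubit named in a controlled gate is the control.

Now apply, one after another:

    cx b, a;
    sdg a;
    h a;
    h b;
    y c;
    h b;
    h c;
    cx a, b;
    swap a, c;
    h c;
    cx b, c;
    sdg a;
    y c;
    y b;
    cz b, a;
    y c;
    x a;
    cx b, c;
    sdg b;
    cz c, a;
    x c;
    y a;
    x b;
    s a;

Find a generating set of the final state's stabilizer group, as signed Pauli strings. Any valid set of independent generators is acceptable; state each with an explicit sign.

The final state is stabilized by the group generated by +XZZ, -ZYZ, -ZZX; other independent generating sets are equally valid.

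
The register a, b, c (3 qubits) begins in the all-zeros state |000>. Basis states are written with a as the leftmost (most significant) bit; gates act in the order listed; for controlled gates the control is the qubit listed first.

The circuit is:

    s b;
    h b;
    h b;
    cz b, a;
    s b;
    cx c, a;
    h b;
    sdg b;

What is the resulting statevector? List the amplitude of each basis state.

The final amplitudes are sqrt(2)/2 on |000>, -sqrt(2)*I/2 on |010>, and 0 on every other basis state.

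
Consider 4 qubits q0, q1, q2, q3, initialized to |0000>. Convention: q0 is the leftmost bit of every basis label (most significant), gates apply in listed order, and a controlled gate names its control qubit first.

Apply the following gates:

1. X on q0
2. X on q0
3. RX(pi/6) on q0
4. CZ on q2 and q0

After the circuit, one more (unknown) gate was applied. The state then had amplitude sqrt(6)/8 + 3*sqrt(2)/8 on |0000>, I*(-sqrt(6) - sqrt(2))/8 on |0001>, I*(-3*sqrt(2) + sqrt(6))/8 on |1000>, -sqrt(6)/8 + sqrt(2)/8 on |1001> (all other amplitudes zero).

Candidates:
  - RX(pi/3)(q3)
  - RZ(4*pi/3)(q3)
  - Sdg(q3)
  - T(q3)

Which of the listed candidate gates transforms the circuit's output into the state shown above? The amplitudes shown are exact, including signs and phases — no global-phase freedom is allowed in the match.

It was RX(pi/3)(q3) that produced the state shown. Key observation: gates 1-2 undo each other exactly, leaving only the rest of the circuit to track.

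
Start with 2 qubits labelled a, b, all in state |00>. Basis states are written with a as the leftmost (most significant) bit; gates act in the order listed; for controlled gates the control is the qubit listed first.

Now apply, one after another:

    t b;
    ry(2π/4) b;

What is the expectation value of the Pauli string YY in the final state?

The observable YY averages to 0.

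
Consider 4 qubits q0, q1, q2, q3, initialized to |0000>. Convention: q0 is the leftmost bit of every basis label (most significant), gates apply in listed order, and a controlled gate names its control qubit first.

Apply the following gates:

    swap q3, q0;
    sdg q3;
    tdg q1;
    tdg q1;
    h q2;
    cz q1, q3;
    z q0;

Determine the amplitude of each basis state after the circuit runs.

The resulting statevector has amplitude sqrt(2)/2 on |0000>, sqrt(2)/2 on |0010>, and 0 on every other basis state.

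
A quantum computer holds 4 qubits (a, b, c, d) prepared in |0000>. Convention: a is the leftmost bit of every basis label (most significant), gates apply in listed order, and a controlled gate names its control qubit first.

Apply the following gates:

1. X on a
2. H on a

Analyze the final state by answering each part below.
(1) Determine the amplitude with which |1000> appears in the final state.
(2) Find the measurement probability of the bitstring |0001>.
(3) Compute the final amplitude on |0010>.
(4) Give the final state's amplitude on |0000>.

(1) The final state's coefficient on |1000> equals -sqrt(2)/2.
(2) A full measurement returns |0001> with probability 0.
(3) The amplitude on |0010> is 0.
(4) |0000> carries amplitude sqrt(2)/2 in the final state.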